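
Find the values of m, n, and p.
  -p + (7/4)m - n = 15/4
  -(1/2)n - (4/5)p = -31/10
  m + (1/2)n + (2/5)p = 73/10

Row-reduce the augmented matrix:
R1 ← R1 / (7/4).
R3 ← R3 − 1·R1.
R2 ← R2 / (-1/2).
R1 ← R1 + 4/7·R2.
R3 ← R3 − 15/14·R2.
R3 ← R3 / (-26/35).
R1 ← R1 − 12/35·R3.
R2 ← R2 − 8/5·R3.
Reading off the reduced rows gives m = 5, n = 3, p = 2.

m = 5, n = 3, p = 2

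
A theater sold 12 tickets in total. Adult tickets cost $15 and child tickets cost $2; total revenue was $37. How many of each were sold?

Let a = adult tickets, c = child tickets.
  a + c = 12
  2c + 15a = 37
Row-reduce the augmented matrix:
R2 ← R2 − 15·R1.
R2 ← R2 / (-13).
R1 ← R1 − 1·R2.
Reading off the reduced rows gives a = 1, c = 11.

adult tickets: 1, child tickets: 11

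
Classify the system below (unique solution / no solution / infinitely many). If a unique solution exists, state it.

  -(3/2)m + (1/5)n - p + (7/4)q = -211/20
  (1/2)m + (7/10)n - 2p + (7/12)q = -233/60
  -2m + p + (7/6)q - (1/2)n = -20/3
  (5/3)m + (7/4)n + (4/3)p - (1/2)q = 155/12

Row-reduce:
R1 ← R1 / (-3/2).
R2 ← R2 − 1/2·R1.
R3 ← R3 + 2·R1.
R4 ← R4 − 5/3·R1.
R2 ← R2 / (23/30).
R1 ← R1 + 2/15·R2.
R3 ← R3 + 23/30·R2.
R4 ← R4 − 71/36·R2.
Swap R3 and R4.
R3 ← R3 / (859/138).
R1 ← R1 − 6/23·R3.
R2 ← R2 + 70/23·R3.
Rank is 3 with 4 unknowns, leaving q free.

infinitely many solutions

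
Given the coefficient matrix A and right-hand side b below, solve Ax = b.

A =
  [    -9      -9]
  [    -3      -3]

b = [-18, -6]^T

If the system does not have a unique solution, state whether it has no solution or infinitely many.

Row-reduce:
R1 ← R1 / (-9).
R2 ← R2 + 3·R1.
Rank is 1 with 2 unknowns, leaving x_2 free.

infinitely many solutions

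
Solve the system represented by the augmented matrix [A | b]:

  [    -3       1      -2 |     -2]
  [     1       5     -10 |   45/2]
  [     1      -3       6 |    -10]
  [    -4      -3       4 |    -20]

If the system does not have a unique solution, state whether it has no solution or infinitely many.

no solution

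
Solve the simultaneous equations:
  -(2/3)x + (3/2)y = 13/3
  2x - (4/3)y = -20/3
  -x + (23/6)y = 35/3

no solution

Row-reduce:
R1 ← R1 / (-2/3).
R2 ← R2 − 2·R1.
R3 ← R3 + 1·R1.
R2 ← R2 / (19/6).
R1 ← R1 + 9/4·R2.
R3 ← R3 − 19/12·R2.
Row 3 reduces to 0 = 2, a contradiction. The system is inconsistent.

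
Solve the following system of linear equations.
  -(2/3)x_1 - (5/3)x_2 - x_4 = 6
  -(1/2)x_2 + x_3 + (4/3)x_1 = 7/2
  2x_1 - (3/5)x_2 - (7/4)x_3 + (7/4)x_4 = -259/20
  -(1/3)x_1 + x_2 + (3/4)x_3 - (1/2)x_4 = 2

x_1 = -3, x_2 = -3, x_3 = 6, x_4 = 1

Row-reduce the augmented matrix:
R1 ← R1 / (-2/3).
R2 ← R2 − 4/3·R1.
R3 ← R3 − 2·R1.
R4 ← R4 + 1/3·R1.
R2 ← R2 / (-23/6).
R1 ← R1 − 5/2·R2.
R3 ← R3 + 28/5·R2.
R4 ← R4 − 11/6·R2.
R3 ← R3 / (-1477/460).
R1 ← R1 − 15/23·R3.
R2 ← R2 + 6/23·R3.
R4 ← R4 − 113/92·R3.
R4 ← R4 / (-1873/5908).
R1 ← R1 − 1581/2954·R4.
R2 ← R2 − 570/1477·R4.
R3 ← R3 + 769/1477·R4.
Reading off the reduced rows gives x_1 = -3, x_2 = -3, x_3 = 6, x_4 = 1.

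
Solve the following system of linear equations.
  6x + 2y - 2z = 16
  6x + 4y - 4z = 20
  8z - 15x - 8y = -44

no solution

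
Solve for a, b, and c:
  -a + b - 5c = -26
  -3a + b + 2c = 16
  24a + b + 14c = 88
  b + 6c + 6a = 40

a = 0, b = 4, c = 6

Row-reduce the augmented matrix:
R1 ← R1 / (-1).
R2 ← R2 + 3·R1.
R3 ← R3 − 24·R1.
R4 ← R4 − 6·R1.
R2 ← R2 / (-2).
R1 ← R1 + 1·R2.
R3 ← R3 − 25·R2.
R4 ← R4 − 7·R2.
R3 ← R3 / (213/2).
R1 ← R1 + 7/2·R3.
R2 ← R2 + 17/2·R3.
R4 ← R4 − 71/2·R3.
R4 reduces to 0 = 0, so the extra equation is consistent.
Reading off the reduced rows gives a = 0, b = 4, c = 6.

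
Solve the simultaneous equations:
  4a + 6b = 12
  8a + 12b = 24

Row-reduce:
R1 ← R1 / (4).
R2 ← R2 − 8·R1.
Rank is 1 with 2 unknowns, leaving b free.

infinitely many solutions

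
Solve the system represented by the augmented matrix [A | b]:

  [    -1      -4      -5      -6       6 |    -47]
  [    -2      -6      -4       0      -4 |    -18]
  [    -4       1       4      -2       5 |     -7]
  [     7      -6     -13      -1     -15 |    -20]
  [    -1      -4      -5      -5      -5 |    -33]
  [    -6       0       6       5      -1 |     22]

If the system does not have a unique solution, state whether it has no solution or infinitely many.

no solution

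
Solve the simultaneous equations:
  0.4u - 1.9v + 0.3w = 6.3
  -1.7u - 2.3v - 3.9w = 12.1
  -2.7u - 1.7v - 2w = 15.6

Row-reduce the augmented matrix:
R1 ← R1 / (2/5).
R2 ← R2 + 17/10·R1.
R3 ← R3 + 27/10·R1.
R2 ← R2 / (-83/8).
R1 ← R1 + 19/4·R2.
R3 ← R3 + 581/40·R2.
R3 ← R3 / (37/10).
R1 ← R1 − 162/83·R3.
R2 ← R2 − 21/83·R3.
Reading off the reduced rows gives u = -4, v = -4, w = 1.

u = -4, v = -4, w = 1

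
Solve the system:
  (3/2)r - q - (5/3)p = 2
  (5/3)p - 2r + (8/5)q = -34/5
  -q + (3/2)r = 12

Row-reduce the augmented matrix:
R1 ← R1 / (-5/3).
R2 ← R2 − 5/3·R1.
R2 ← R2 / (3/5).
R1 ← R1 − 3/5·R2.
R3 ← R3 + 1·R2.
R3 ← R3 / (2/3).
R1 ← R1 + 2/5·R3.
R2 ← R2 + 5/6·R3.
Reading off the reduced rows gives p = 6, q = -3, r = 6.

p = 6, q = -3, r = 6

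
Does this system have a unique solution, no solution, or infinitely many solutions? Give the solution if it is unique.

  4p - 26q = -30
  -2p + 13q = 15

Row-reduce:
R1 ← R1 / (4).
R2 ← R2 + 2·R1.
Rank is 1 with 2 unknowns, leaving q free.

infinitely many solutions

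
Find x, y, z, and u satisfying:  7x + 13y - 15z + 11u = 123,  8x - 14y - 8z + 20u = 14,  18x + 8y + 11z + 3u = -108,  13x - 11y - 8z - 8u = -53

Row-reduce the augmented matrix:
R1 ← R1 / (7).
R2 ← R2 − 8·R1.
R3 ← R3 − 18·R1.
R4 ← R4 − 13·R1.
R2 ← R2 / (-202/7).
R1 ← R1 − 13/7·R2.
R3 ← R3 + 178/7·R2.
R4 ← R4 + 246/7·R2.
R3 ← R3 / (4193/101).
R1 ← R1 + 157/101·R3.
R2 ← R2 + 32/101·R3.
R4 ← R4 − 881/101·R3.
R4 ← R4 / (-129090/4193).
R1 ← R1 − 3596/4193·R4.
R2 ← R2 + 2098/4193·R4.
R3 ← R3 + 3215/4193·R4.
Reading off the reduced rows gives x = -4, y = 3, z = -6, u = 2.

x = -4, y = 3, z = -6, u = 2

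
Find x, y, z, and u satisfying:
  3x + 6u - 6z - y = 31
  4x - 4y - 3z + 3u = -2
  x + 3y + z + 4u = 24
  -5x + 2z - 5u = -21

Row-reduce the augmented matrix:
R1 ← R1 / (3).
R2 ← R2 − 4·R1.
R3 ← R3 − 1·R1.
R4 ← R4 + 5·R1.
R2 ← R2 / (-8/3).
R1 ← R1 + 1/3·R2.
R3 ← R3 − 10/3·R2.
R4 ← R4 + 5/3·R2.
R3 ← R3 / (37/4).
R1 ← R1 + 21/8·R3.
R2 ← R2 + 15/8·R3.
R4 ← R4 + 89/8·R3.
R4 ← R4 / (223/74).
R1 ← R1 − 105/74·R4.
R2 ← R2 − 75/74·R4.
R3 ← R3 + 17/37·R4.
Reading off the reduced rows gives x = 0, y = 5, z = -3, u = 3.

x = 0, y = 5, z = -3, u = 3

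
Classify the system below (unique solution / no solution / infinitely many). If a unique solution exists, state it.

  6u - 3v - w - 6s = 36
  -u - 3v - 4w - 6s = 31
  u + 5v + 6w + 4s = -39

Row-reduce:
R1 ← R1 / (6).
R2 ← R2 + 1·R1.
R3 ← R3 − 1·R1.
R2 ← R2 / (-7/2).
R1 ← R1 + 1/2·R2.
R3 ← R3 − 11/2·R2.
R3 ← R3 / (-8/21).
R1 ← R1 − 3/7·R3.
R2 ← R2 − 25/21·R3.
Rank is 3 with 4 unknowns, leaving s free.

infinitely many solutions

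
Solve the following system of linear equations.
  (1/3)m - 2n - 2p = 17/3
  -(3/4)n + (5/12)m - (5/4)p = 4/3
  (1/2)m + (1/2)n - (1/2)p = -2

no solution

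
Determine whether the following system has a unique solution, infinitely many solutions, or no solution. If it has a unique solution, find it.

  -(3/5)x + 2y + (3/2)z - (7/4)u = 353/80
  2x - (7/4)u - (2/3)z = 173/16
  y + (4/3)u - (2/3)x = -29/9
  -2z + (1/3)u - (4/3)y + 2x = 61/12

x = 7/3, y = 2, z = -2, u = -11/4

Row-reduce the augmented matrix:
R1 ← R1 / (-3/5).
R2 ← R2 − 2·R1.
R3 ← R3 + 2/3·R1.
R4 ← R4 − 2·R1.
R2 ← R2 / (20/3).
R1 ← R1 + 10/3·R2.
R3 ← R3 + 11/9·R2.
R4 ← R4 − 16/3·R2.
R3 ← R3 / (-157/180).
R1 ← R1 + 1/3·R3.
R2 ← R2 − 13/20·R3.
R4 ← R4 + 7/15·R3.
R4 ← R4 / (-835/1884).
R1 ← R1 + 2005/1256·R4.
R2 ← R2 − 169/628·R4.
R3 ← R3 + 1359/628·R4.
Reading off the reduced rows gives x = 7/3, y = 2, z = -2, u = -11/4.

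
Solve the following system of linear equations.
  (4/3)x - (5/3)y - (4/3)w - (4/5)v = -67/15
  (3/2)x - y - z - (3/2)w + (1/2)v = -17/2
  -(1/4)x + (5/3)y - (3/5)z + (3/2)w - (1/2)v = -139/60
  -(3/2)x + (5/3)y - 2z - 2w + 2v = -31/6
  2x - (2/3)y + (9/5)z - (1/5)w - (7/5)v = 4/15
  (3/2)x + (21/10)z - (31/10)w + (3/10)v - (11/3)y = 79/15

no solution

Row-reduce:
R1 ← R1 / (4/3).
R2 ← R2 − 3/2·R1.
R3 ← R3 + 1/4·R1.
R4 ← R4 + 3/2·R1.
R5 ← R5 − 2·R1.
R6 ← R6 − 3/2·R1.
R2 ← R2 / (7/8).
R1 ← R1 + 5/4·R2.
R3 ← R3 − 65/48·R2.
R4 ← R4 + 5/24·R2.
R5 ← R5 − 11/6·R2.
R6 ← R6 + 43/24·R2.
R3 ← R3 / (199/210).
R1 ← R1 + 10/7·R3.
R2 ← R2 + 8/7·R3.
R4 ← R4 + 47/21·R3.
R5 ← R5 − 409/105·R3.
R6 ← R6 − 11/210·R3.
R4 ← R4 / (-109/199).
R1 ← R1 − 176/199·R4.
R2 ← R2 − 300/199·R4.
R3 ← R3 − 525/398·R4.
R5 ← R5 + 6643/1990·R4.
R6 ← R6 + 6643/3980·R4.
R5 ← R5 / (109688/2725).
R1 ← R1 + 6144/545·R5.
R2 ← R2 + 8808/545·R5.
R3 ← R3 + 1694/109·R5.
R4 ← R4 − 5193/545·R5.
R6 ← R6 − 54844/2725·R5.
Row 6 reduces to 0 = 1/2, a contradiction. The system is inconsistent.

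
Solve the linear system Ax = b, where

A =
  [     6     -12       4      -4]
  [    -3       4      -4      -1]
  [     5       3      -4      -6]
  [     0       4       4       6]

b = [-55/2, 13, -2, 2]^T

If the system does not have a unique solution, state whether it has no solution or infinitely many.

no solution

Row-reduce:
R1 ← R1 / (6).
R2 ← R2 + 3·R1.
R3 ← R3 − 5·R1.
R2 ← R2 / (-2).
R1 ← R1 + 2·R2.
R3 ← R3 − 13·R2.
R4 ← R4 − 4·R2.
R3 ← R3 / (-61/3).
R1 ← R1 − 8/3·R3.
R2 ← R2 − 1·R3.
Row 4 reduces to 0 = 1/2, a contradiction. The system is inconsistent.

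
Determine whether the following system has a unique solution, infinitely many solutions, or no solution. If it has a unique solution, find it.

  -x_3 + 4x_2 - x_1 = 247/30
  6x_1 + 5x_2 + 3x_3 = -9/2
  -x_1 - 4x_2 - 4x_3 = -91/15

x_1 = -7/3, x_2 = 8/5, x_3 = 1/2

Row-reduce the augmented matrix:
R1 ← R1 / (-1).
R2 ← R2 − 6·R1.
R3 ← R3 + 1·R1.
R2 ← R2 / (29).
R1 ← R1 + 4·R2.
R3 ← R3 + 8·R2.
R3 ← R3 / (-111/29).
R1 ← R1 − 17/29·R3.
R2 ← R2 + 3/29·R3.
Reading off the reduced rows gives x_1 = -7/3, x_2 = 8/5, x_3 = 1/2.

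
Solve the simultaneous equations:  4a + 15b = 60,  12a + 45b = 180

infinitely many solutions

Row-reduce:
R1 ← R1 / (4).
R2 ← R2 − 12·R1.
Rank is 1 with 2 unknowns, leaving b free.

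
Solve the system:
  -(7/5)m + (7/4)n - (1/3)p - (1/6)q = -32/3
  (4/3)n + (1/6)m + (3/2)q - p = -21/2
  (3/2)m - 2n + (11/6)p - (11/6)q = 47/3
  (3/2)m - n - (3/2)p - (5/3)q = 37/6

Row-reduce the augmented matrix:
R1 ← R1 / (-7/5).
R2 ← R2 − 1/6·R1.
R3 ← R3 − 3/2·R1.
R4 ← R4 − 3/2·R1.
R2 ← R2 / (37/24).
R1 ← R1 + 5/4·R2.
R3 ← R3 + 1/8·R2.
R4 ← R4 − 7/8·R2.
R3 ← R3 / (103/74).
R1 ← R1 + 470/777·R3.
R2 ← R2 + 524/777·R3.
R4 ← R4 + 1969/1554·R3.
R4 ← R4 / (-19067/4326).
R1 ← R1 − 1075/2163·R4.
R2 ← R2 − 94/2163·R4.
R3 ← R3 + 140/103·R4.
Reading off the reduced rows gives m = 0, n = -6, p = 1, q = -1.

m = 0, n = -6, p = 1, q = -1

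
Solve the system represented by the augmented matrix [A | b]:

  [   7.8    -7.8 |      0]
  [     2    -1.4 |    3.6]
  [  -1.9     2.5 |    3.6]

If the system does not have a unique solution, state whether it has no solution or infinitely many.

Row-reduce the augmented matrix:
R1 ← R1 / (39/5).
R2 ← R2 − 2·R1.
R3 ← R3 + 19/10·R1.
R2 ← R2 / (3/5).
R1 ← R1 + 1·R2.
R3 ← R3 − 3/5·R2.
R3 reduces to 0 = 0, so the extra equation is consistent.
Reading off the reduced rows gives x_1 = 6, x_2 = 6.

x_1 = 6, x_2 = 6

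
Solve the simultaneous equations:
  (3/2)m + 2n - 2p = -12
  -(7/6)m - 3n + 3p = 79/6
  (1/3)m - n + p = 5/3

Row-reduce:
R1 ← R1 / (3/2).
R2 ← R2 + 7/6·R1.
R3 ← R3 − 1/3·R1.
R2 ← R2 / (-13/9).
R1 ← R1 − 4/3·R2.
R3 ← R3 + 13/9·R2.
Row 3 reduces to 0 = 1/2, a contradiction. The system is inconsistent.

no solution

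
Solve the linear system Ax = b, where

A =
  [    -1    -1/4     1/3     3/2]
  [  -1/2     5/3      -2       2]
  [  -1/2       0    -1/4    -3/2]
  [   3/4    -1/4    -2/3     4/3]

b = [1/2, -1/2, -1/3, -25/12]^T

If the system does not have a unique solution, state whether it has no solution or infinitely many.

Row-reduce the augmented matrix:
R1 ← R1 / (-1).
R2 ← R2 + 1/2·R1.
R3 ← R3 + 1/2·R1.
R4 ← R4 − 3/4·R1.
R2 ← R2 / (43/24).
R1 ← R1 − 1/4·R2.
R3 ← R3 − 1/8·R2.
R4 ← R4 + 7/16·R2.
R3 ← R3 / (-137/516).
R1 ← R1 + 4/129·R3.
R2 ← R2 + 52/43·R3.
R4 ← R4 + 122/129·R3.
R4 ← R4 / (9115/822).
R1 ← R1 + 192/137·R4.
R2 ← R2 − 1554/137·R4.
R3 ← R3 − 1206/137·R4.
Reading off the reduced rows gives x_1 = -1/3, x_2 = 2, x_3 = 2, x_4 = 0.

x_1 = -1/3, x_2 = 2, x_3 = 2, x_4 = 0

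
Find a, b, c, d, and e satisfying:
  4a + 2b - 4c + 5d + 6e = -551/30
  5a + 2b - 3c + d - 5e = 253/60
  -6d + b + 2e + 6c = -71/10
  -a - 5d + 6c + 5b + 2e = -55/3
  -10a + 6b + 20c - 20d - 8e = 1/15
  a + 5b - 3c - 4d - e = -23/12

Row-reduce the augmented matrix:
R1 ← R1 / (4).
R2 ← R2 − 5·R1.
R4 ← R4 + 1·R1.
R5 ← R5 + 10·R1.
R6 ← R6 − 1·R1.
R2 ← R2 / (-1/2).
R1 ← R1 − 1/2·R2.
R3 ← R3 − 1·R2.
R4 ← R4 − 11/2·R2.
R5 ← R5 − 11·R2.
R6 ← R6 − 9/2·R2.
R3 ← R3 / (10).
R1 ← R1 − 1·R3.
R2 ← R2 + 4·R3.
R4 ← R4 − 27·R3.
R5 ← R5 − 54·R3.
R6 ← R6 − 16·R3.
R4 ← R4 / (-339/20).
R1 ← R1 + 47/20·R4.
R2 ← R2 − 39/10·R4.
R3 ← R3 + 33/20·R4.
R5 ← R5 + 339/10·R4.
R6 ← R6 + 261/10·R4.
Swap R5 and R6.
R5 ← R5 / (3674/113).
R1 ← R1 − 430/339·R5.
R2 ← R2 + 84/113·R5.
R3 ← R3 − 531/113·R5.
R4 ← R4 − 1438/339·R5.
R6 reduces to 0 = 0, so the extra equation is consistent.
Reading off the reduced rows gives a = -1/2, b = -13/5, c = -3/2, d = -4/3, e = -7/4.

a = -1/2, b = -13/5, c = -3/2, d = -4/3, e = -7/4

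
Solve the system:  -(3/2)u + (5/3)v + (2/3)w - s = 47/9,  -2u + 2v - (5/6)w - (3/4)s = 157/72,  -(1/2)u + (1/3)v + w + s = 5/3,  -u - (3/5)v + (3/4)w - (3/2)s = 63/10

u = -2, v = -1/2, w = 7/3, s = -3/2

Row-reduce the augmented matrix:
R1 ← R1 / (-3/2).
R2 ← R2 + 2·R1.
R3 ← R3 + 1/2·R1.
R4 ← R4 + 1·R1.
R2 ← R2 / (-2/9).
R1 ← R1 + 10/9·R2.
R3 ← R3 + 2/9·R2.
R4 ← R4 + 77/45·R2.
R3 ← R3 / (5/2).
R1 ← R1 − 49/6·R3.
R2 ← R2 − 31/4·R3.
R4 ← R4 − 407/30·R3.
R4 ← R4 / (-1879/200).
R1 ← R1 + 47/10·R4.
R2 ← R2 + 99/20·R4.
R3 ← R3 − 3/10·R4.
Reading off the reduced rows gives u = -2, v = -1/2, w = 7/3, s = -3/2.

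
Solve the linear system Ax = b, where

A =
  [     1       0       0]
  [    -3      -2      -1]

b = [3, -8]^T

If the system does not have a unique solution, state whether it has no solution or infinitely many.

Row-reduce:
R2 ← R2 + 3·R1.
R2 ← R2 / (-2).
Rank is 2 with 3 unknowns, leaving x_3 free.

infinitely many solutions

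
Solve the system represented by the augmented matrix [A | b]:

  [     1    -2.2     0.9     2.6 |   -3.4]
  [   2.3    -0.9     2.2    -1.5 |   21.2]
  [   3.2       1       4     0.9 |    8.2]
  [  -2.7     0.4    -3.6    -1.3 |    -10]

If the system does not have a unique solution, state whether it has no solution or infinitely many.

Row-reduce the augmented matrix:
R2 ← R2 − 23/10·R1.
R3 ← R3 − 16/5·R1.
R4 ← R4 + 27/10·R1.
R2 ← R2 / (104/25).
R1 ← R1 + 11/5·R2.
R3 ← R3 − 201/25·R2.
R4 ← R4 + 277/50·R2.
R3 ← R3 / (139/160).
R1 ← R1 − 31/32·R3.
R2 ← R2 − 1/32·R3.
R4 ← R4 + 319/320·R3.
R4 ← R4 / (138523/36140).
R1 ← R1 + 33257/3614·R4.
R2 ← R2 + 7413/3614·R4.
R3 ← R3 − 14636/1807·R4.
Reading off the reduced rows gives x_1 = -2, x_2 = -4, x_3 = 6, x_4 = -6.

x_1 = -2, x_2 = -4, x_3 = 6, x_4 = -6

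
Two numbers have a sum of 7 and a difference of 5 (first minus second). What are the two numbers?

first number: 6, second number: 1

Let x = first number, y = second number.
  x + y = 7
  x - y = 5
Row-reduce the augmented matrix:
R2 ← R2 − 1·R1.
R2 ← R2 / (-2).
R1 ← R1 − 1·R2.
Reading off the reduced rows gives x = 6, y = 1.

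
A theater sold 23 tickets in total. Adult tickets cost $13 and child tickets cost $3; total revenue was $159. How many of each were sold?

adult tickets: 9, child tickets: 14

Let a = adult tickets, c = child tickets.
  a + c = 23
  13a + 3c = 159
From equation 1: a = 23 − c.
Substitute into equation 2 and solve: c = 14.
Then a = 9.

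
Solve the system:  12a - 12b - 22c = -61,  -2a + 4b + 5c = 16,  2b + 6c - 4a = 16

no solution

Row-reduce:
R1 ← R1 / (12).
R2 ← R2 + 2·R1.
R3 ← R3 + 4·R1.
R2 ← R2 / (2).
R1 ← R1 + 1·R2.
R3 ← R3 + 2·R2.
Row 3 reduces to 0 = 3/2, a contradiction. The system is inconsistent.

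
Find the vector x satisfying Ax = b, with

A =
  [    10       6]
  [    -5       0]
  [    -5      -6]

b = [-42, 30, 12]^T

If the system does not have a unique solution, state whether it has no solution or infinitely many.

x_1 = -6, x_2 = 3

Row-reduce the augmented matrix:
R1 ← R1 / (10).
R2 ← R2 + 5·R1.
R3 ← R3 + 5·R1.
R2 ← R2 / (3).
R1 ← R1 − 3/5·R2.
R3 ← R3 + 3·R2.
R3 reduces to 0 = 0, so the extra equation is consistent.
Reading off the reduced rows gives x_1 = -6, x_2 = 3.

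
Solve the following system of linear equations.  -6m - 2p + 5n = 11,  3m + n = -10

infinitely many solutions

Row-reduce:
R1 ← R1 / (-6).
R2 ← R2 − 3·R1.
R2 ← R2 / (7/2).
R1 ← R1 + 5/6·R2.
Rank is 2 with 3 unknowns, leaving p free.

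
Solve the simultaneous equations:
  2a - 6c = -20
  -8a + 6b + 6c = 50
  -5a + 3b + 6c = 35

Row-reduce:
R1 ← R1 / (2).
R2 ← R2 + 8·R1.
R3 ← R3 + 5·R1.
R2 ← R2 / (6).
R3 ← R3 − 3·R2.
Rank is 2 with 3 unknowns, leaving c free.

infinitely many solutions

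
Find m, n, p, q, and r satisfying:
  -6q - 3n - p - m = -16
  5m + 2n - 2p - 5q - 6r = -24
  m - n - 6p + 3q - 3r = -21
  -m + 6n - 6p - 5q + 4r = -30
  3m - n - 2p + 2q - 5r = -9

Row-reduce the augmented matrix:
R1 ← R1 / (-1).
R2 ← R2 − 5·R1.
R3 ← R3 − 1·R1.
R4 ← R4 + 1·R1.
R5 ← R5 − 3·R1.
R2 ← R2 / (-13).
R1 ← R1 − 3·R2.
R3 ← R3 + 4·R2.
R4 ← R4 − 9·R2.
R5 ← R5 + 10·R2.
R3 ← R3 / (-63/13).
R1 ← R1 + 8/13·R3.
R2 ← R2 − 7/13·R3.
R4 ← R4 + 128/13·R3.
R5 ← R5 − 5/13·R3.
R4 ← R4 / (-2458/63).
R1 ← R1 + 193/63·R4.
R2 ← R2 − 32/9·R4.
R3 ← R3 + 101/63·R4.
R5 ← R5 − 727/63·R4.
R5 ← R5 / (211/1229).
R1 ← R1 + 1733/1229·R5.
R2 ← R2 − 655/1229·R5.
R3 ← R3 − 182/1229·R5.
R4 ← R4 + 69/1229·R5.
Reading off the reduced rows gives m = 0, n = 0, p = 4, q = 2, r = 1.

m = 0, n = 0, p = 4, q = 2, r = 1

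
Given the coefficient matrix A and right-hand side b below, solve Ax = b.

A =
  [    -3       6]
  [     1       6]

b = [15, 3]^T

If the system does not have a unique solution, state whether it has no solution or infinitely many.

From equation 2: x_1 = 3 − 6·x_2.
Substitute into equation 1 and solve: x_2 = 1.
Then x_1 = -3.

x_1 = -3, x_2 = 1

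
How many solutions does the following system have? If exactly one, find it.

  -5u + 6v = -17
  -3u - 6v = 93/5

Row-reduce the augmented matrix:
R1 ← R1 / (-5).
R2 ← R2 + 3·R1.
R2 ← R2 / (-48/5).
R1 ← R1 + 6/5·R2.
Reading off the reduced rows gives u = -1/5, v = -3.

u = -1/5, v = -3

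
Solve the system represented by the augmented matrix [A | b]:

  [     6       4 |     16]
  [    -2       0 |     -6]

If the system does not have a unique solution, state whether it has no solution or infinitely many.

x_1 = 3, x_2 = -1/2

Row-reduce the augmented matrix:
R1 ← R1 / (6).
R2 ← R2 + 2·R1.
R2 ← R2 / (4/3).
R1 ← R1 − 2/3·R2.
Reading off the reduced rows gives x_1 = 3, x_2 = -1/2.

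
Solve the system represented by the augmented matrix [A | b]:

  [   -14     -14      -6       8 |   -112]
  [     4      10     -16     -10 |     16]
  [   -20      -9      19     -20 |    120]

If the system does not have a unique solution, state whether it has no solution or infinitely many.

infinitely many solutions

Row-reduce:
R1 ← R1 / (-14).
R2 ← R2 − 4·R1.
R3 ← R3 + 20·R1.
R2 ← R2 / (6).
R1 ← R1 − 1·R2.
R3 ← R3 − 11·R2.
R3 ← R3 / (1261/21).
R1 ← R1 − 71/21·R3.
R2 ← R2 + 62/21·R3.
Rank is 3 with 4 unknowns, leaving x_4 free.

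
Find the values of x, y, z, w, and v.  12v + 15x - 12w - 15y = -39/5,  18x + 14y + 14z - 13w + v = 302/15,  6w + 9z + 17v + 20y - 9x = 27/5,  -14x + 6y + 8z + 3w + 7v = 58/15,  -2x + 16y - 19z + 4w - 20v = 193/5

Row-reduce the augmented matrix:
R1 ← R1 / (15).
R2 ← R2 − 18·R1.
R3 ← R3 + 9·R1.
R4 ← R4 + 14·R1.
R5 ← R5 + 2·R1.
R2 ← R2 / (32).
R1 ← R1 + 1·R2.
R3 ← R3 − 11·R2.
R4 ← R4 + 8·R2.
R5 ← R5 − 14·R2.
R3 ← R3 / (67/16).
R1 ← R1 − 7/16·R3.
R2 ← R2 − 7/16·R3.
R4 ← R4 − 23/2·R3.
R5 ← R5 + 201/8·R3.
R4 ← R4 / (-1083/335).
R1 ← R1 + 389/670·R4.
R2 ← R2 − 147/670·R4.
R3 ← R3 + 269/670·R4.
R5 ← R5 + 83/10·R4.
R5 ← R5 / (18541/57).
R1 ← R1 − 508/57·R5.
R2 ← R2 + 148/19·R5.
R3 ← R3 − 847/57·R5.
R4 ← R4 − 1133/57·R5.
Reading off the reduced rows gives x = -1, y = 4/3, z = -1, w = -13/5, v = -1/3.

x = -1, y = 4/3, z = -1, w = -13/5, v = -1/3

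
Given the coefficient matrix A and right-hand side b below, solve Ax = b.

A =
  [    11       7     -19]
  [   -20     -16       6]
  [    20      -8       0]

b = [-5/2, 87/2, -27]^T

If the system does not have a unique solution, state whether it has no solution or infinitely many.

x_1 = -7/4, x_2 = -1, x_3 = -5/4

Row-reduce the augmented matrix:
R1 ← R1 / (11).
R2 ← R2 + 20·R1.
R3 ← R3 − 20·R1.
R2 ← R2 / (-36/11).
R1 ← R1 − 7/11·R2.
R3 ← R3 + 228/11·R2.
R3 ← R3 / (646/3).
R1 ← R1 + 131/18·R3.
R2 ← R2 − 157/18·R3.
Reading off the reduced rows gives x_1 = -7/4, x_2 = -1, x_3 = -5/4.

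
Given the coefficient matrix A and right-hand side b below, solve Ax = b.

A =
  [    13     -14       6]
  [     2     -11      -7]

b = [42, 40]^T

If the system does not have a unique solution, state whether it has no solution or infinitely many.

Row-reduce:
R1 ← R1 / (13).
R2 ← R2 − 2·R1.
R2 ← R2 / (-115/13).
R1 ← R1 + 14/13·R2.
Rank is 2 with 3 unknowns, leaving x_3 free.

infinitely many solutions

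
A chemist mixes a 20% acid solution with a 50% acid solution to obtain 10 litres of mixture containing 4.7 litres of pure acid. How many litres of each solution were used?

Let a = litres of solution A, b = litres of solution B.
  b + a = 10
  (1/5)a + (1/2)b = 47/10
From equation 1: a = 10 − b.
Substitute into equation 2 and solve: b = 9.
Then a = 1.

litres of solution A: 1, litres of solution B: 9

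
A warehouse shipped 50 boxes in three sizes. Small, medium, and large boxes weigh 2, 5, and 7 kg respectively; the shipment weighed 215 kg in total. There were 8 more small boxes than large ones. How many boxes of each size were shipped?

small boxes: 19, medium boxes: 20, large boxes: 11

Let s = small boxes, m = medium boxes, l = large boxes.
  s + m + l = 50
  2s + 5m + 7l = 215
  s - l = 8
Row-reduce the augmented matrix:
R2 ← R2 − 2·R1.
R3 ← R3 − 1·R1.
R2 ← R2 / (3).
R1 ← R1 − 1·R2.
R3 ← R3 + 1·R2.
R3 ← R3 / (-1/3).
R1 ← R1 + 2/3·R3.
R2 ← R2 − 5/3·R3.
Reading off the reduced rows gives s = 19, m = 20, l = 11.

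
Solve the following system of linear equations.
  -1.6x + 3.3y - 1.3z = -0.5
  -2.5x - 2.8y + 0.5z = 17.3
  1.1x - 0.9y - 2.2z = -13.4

Row-reduce the augmented matrix:
R1 ← R1 / (-8/5).
R2 ← R2 + 5/2·R1.
R3 ← R3 − 11/10·R1.
R2 ← R2 / (-1273/160).
R1 ← R1 + 33/16·R2.
R3 ← R3 − 219/160·R2.
R3 ← R3 / (-3384/1273).
R1 ← R1 − 199/1273·R3.
R2 ← R2 + 405/1273·R3.
Reading off the reduced rows gives x = -5, y = -1, z = 4.

x = -5, y = -1, z = 4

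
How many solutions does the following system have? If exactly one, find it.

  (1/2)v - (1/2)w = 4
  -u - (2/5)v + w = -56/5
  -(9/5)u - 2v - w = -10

u = 5, v = 3, w = -5

Row-reduce the augmented matrix:
Swap R1 and R2.
R1 ← R1 / (-1).
R3 ← R3 + 9/5·R1.
R2 ← R2 / (1/2).
R1 ← R1 − 2/5·R2.
R3 ← R3 + 32/25·R2.
R3 ← R3 / (-102/25).
R1 ← R1 + 3/5·R3.
R2 ← R2 + 1·R3.
Reading off the reduced rows gives u = 5, v = 3, w = -5.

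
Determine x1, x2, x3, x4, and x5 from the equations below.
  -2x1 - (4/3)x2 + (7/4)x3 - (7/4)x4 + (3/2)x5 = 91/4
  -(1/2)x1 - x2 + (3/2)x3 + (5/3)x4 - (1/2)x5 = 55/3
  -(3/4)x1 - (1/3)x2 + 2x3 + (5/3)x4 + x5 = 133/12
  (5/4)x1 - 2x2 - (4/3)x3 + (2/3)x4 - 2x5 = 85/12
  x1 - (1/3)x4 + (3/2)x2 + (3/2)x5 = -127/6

x1 = -5, x2 = -6, x3 = 6, x4 = -1, x5 = -5

Row-reduce the augmented matrix:
R1 ← R1 / (-2).
R2 ← R2 + 1/2·R1.
R3 ← R3 + 3/4·R1.
R4 ← R4 − 5/4·R1.
R5 ← R5 − 1·R1.
R2 ← R2 / (-2/3).
R1 ← R1 − 2/3·R2.
R3 ← R3 − 1/6·R2.
R4 ← R4 + 17/6·R2.
R5 ← R5 − 5/6·R2.
R3 ← R3 / (103/64).
R1 ← R1 − 3/16·R3.
R2 ← R2 + 51/32·R3.
R4 ← R4 + 913/192·R3.
R5 ← R5 − 141/64·R3.
R4 ← R4 / (-1765/1854).
R1 ← R1 − 818/309·R4.
R2 ← R2 + 69/206·R4.
R3 ← R3 − 547/309·R4.
R5 ← R5 + 1021/412·R4.
R5 ← R5 / (-27323/3530).
R1 ← R1 − 13296/1765·R5.
R2 ← R2 − 648/1765·R5.
R3 ← R3 − 11079/1765·R5.
R4 ← R4 + 6123/1765·R5.
Reading off the reduced rows gives x1 = -5, x2 = -6, x3 = 6, x4 = -1, x5 = -5.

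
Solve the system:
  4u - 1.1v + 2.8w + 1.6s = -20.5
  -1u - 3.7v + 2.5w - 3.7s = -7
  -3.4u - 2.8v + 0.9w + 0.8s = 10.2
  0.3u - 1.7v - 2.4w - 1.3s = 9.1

u = -3, v = -1, w = -4, s = 1

Row-reduce the augmented matrix:
R1 ← R1 / (4).
R2 ← R2 + 1·R1.
R3 ← R3 + 17/5·R1.
R4 ← R4 − 3/10·R1.
R2 ← R2 / (-159/40).
R1 ← R1 + 11/40·R2.
R3 ← R3 + 747/200·R2.
R4 ← R4 + 647/400·R2.
R3 ← R3 / (362/1325).
R1 ← R1 − 761/1590·R3.
R2 ← R2 + 128/159·R3.
R4 ← R4 + 62203/15900·R3.
R4 ← R4 / (217933/2896).
R1 ← R1 + 12435/1448·R4.
R2 ← R2 − 2956/181·R4.
R3 ← R3 − 13941/724·R4.
Reading off the reduced rows gives u = -3, v = -1, w = -4, s = 1.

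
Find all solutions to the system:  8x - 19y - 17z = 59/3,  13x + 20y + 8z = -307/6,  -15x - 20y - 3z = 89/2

x = -5/2, y = 0, z = -7/3

Row-reduce the augmented matrix:
R1 ← R1 / (8).
R2 ← R2 − 13·R1.
R3 ← R3 + 15·R1.
R2 ← R2 / (407/8).
R1 ← R1 + 19/8·R2.
R3 ← R3 + 445/8·R2.
R3 ← R3 / (1659/407).
R1 ← R1 + 188/407·R3.
R2 ← R2 − 285/407·R3.
Reading off the reduced rows gives x = -5/2, y = 0, z = -7/3.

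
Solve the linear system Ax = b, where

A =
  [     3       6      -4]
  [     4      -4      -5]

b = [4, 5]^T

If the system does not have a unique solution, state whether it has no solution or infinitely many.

Row-reduce:
R1 ← R1 / (3).
R2 ← R2 − 4·R1.
R2 ← R2 / (-12).
R1 ← R1 − 2·R2.
Rank is 2 with 3 unknowns, leaving x_3 free.

infinitely many solutions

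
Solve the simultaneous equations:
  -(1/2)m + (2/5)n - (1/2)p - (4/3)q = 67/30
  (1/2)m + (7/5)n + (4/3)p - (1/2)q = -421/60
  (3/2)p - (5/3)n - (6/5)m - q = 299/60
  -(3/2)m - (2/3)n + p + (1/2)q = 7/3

Row-reduce the augmented matrix:
R1 ← R1 / (-1/2).
R2 ← R2 − 1/2·R1.
R3 ← R3 + 6/5·R1.
R4 ← R4 + 3/2·R1.
R2 ← R2 / (9/5).
R1 ← R1 + 4/5·R2.
R3 ← R3 + 197/75·R2.
R4 ← R4 + 28/15·R2.
R3 ← R3 / (1586/405).
R1 ← R1 − 37/27·R3.
R2 ← R2 − 25/54·R3.
R4 ← R4 − 545/162·R3.
R4 ← R4 / (19077/6344).
R1 ← R1 − 19205/9516·R4.
R2 ← R2 + 6105/6344·R4.
R3 ← R3 + 385/3172·R4.
Reading off the reduced rows gives m = -2, n = -11/4, p = -2, q = -1.

m = -2, n = -11/4, p = -2, q = -1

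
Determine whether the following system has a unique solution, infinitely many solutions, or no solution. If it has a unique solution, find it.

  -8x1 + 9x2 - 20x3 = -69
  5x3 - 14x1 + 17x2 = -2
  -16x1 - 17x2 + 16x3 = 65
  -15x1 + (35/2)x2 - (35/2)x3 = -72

Row-reduce:
R1 ← R1 / (-8).
R2 ← R2 + 14·R1.
R3 ← R3 + 16·R1.
R4 ← R4 + 15·R1.
R2 ← R2 / (5/4).
R1 ← R1 + 9/8·R2.
R3 ← R3 + 35·R2.
R4 ← R4 − 5/8·R2.
R3 ← R3 / (1176).
R1 ← R1 − 77/2·R3.
R2 ← R2 − 32·R3.
Row 4 reduces to 0 = -2, a contradiction. The system is inconsistent.

no solution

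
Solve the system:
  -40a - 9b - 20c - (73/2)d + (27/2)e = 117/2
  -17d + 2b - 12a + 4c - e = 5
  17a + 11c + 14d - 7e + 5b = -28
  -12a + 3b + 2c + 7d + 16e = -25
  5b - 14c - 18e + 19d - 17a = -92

infinitely many solutions

Row-reduce:
R1 ← R1 / (-40).
R2 ← R2 + 12·R1.
R3 ← R3 − 17·R1.
R4 ← R4 + 12·R1.
R5 ← R5 + 17·R1.
R2 ← R2 / (47/10).
R1 ← R1 − 9/40·R2.
R3 ← R3 − 47/40·R2.
R4 ← R4 − 57/10·R2.
R5 ← R5 − 353/40·R2.
Swap R3 and R4.
R3 ← R3 / (-194/47).
R1 ← R1 − 1/47·R3.
R2 ← R2 − 100/47·R3.
R5 ← R5 + 1141/47·R3.
Swap R4 and R5.
R4 ← R4 / (-39907/388).
R1 ← R1 − 517/388·R4.
R2 ← R2 − 2279/194·R4.
R3 ← R3 + 2377/388·R4.
Rank is 4 with 5 unknowns, leaving e free.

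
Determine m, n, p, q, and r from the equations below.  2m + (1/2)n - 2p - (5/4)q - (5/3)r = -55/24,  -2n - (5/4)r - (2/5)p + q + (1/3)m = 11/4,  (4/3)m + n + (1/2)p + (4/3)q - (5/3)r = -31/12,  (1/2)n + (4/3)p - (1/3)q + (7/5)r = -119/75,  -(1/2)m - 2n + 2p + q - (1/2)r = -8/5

Row-reduce the augmented matrix:
R1 ← R1 / (2).
R2 ← R2 − 1/3·R1.
R3 ← R3 − 4/3·R1.
R5 ← R5 + 1/2·R1.
R2 ← R2 / (-25/12).
R1 ← R1 − 1/4·R2.
R3 ← R3 − 2/3·R2.
R4 ← R4 − 1/2·R2.
R5 ← R5 + 15/8·R2.
R3 ← R3 / (453/250).
R1 ← R1 + 126/125·R3.
R2 ← R2 − 4/125·R3.
R4 ← R4 − 494/375·R3.
R5 ← R5 − 39/25·R3.
R4 ← R4 / (-30979/16308).
R1 ← R1 − 142/151·R4.
R2 ← R2 + 1699/2718·R4.
R3 ← R3 − 1915/1359·R4.
R5 ← R5 + 1177/453·R4.
R5 ← R5 / (-6516911/3717480).
R1 ← R1 + 336217/619580·R5.
R2 ← R2 + 50774/464685·R5.
R3 ← R3 − 26472/30979·R5.
R4 ← R4 + 146506/154895·R5.
Reading off the reduced rows gives m = 0, n = -1, p = -5/2, q = 5/2, r = 11/5.

m = 0, n = -1, p = -5/2, q = 5/2, r = 11/5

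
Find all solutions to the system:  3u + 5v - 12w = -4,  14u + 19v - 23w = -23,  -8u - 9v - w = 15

infinitely many solutions

Row-reduce:
R1 ← R1 / (3).
R2 ← R2 − 14·R1.
R3 ← R3 + 8·R1.
R2 ← R2 / (-13/3).
R1 ← R1 − 5/3·R2.
R3 ← R3 − 13/3·R2.
Rank is 2 with 3 unknowns, leaving w free.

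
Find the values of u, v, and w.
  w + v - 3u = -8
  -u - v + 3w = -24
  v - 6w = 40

u = 2, v = 4, w = -6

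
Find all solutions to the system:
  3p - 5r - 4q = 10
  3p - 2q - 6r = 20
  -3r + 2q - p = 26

p = -4, q = 2, r = -6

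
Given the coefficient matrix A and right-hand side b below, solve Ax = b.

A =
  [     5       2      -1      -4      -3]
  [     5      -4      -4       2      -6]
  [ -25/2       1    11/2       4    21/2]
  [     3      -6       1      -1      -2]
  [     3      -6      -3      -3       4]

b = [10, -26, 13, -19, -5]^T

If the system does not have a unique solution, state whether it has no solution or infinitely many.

Row-reduce:
R1 ← R1 / (5).
R2 ← R2 − 5·R1.
R3 ← R3 + 25/2·R1.
R4 ← R4 − 3·R1.
R5 ← R5 − 3·R1.
R2 ← R2 / (-6).
R1 ← R1 − 2/5·R2.
R3 ← R3 − 6·R2.
R4 ← R4 + 36/5·R2.
R5 ← R5 + 36/5·R2.
Swap R3 and R4.
R3 ← R3 / (26/5).
R1 ← R1 + 2/5·R3.
R2 ← R2 − 1/2·R3.
R5 ← R5 − 6/5·R3.
Swap R4 and R5.
R4 ← R4 / (-84/13).
R1 ← R1 + 11/13·R4.
R2 ← R2 + 23/52·R4.
R3 ← R3 + 29/26·R4.
Row 5 reduces to 0 = 2, a contradiction. The system is inconsistent.

no solution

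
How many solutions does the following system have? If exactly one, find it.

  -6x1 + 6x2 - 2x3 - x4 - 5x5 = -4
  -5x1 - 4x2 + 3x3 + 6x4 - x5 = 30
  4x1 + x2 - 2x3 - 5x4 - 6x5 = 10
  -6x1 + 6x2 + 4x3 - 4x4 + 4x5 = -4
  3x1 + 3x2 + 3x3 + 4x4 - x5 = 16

Row-reduce the augmented matrix:
R1 ← R1 / (-6).
R2 ← R2 + 5·R1.
R3 ← R3 − 4·R1.
R4 ← R4 + 6·R1.
R5 ← R5 − 3·R1.
R2 ← R2 / (-9).
R1 ← R1 + 1·R2.
R3 ← R3 − 5·R2.
R5 ← R5 − 6·R2.
R3 ← R3 / (-20/27).
R1 ← R1 + 5/27·R3.
R2 ← R2 + 14/27·R3.
R4 ← R4 − 6·R3.
R5 ← R5 − 46/9·R3.
R4 ← R4 / (-363/20).
R1 ← R1 + 1/8·R4.
R2 ← R2 − 11/20·R4.
R3 ← R3 − 101/40·R4.
R5 ← R5 + 97/20·R4.
R5 ← R5 / (-4799/121).
R1 ← R1 − 331/121·R5.
R2 ← R2 − 37/11·R5.
R3 ← R3 − 356/121·R5.
R4 ← R4 − 349/121·R5.
Reading off the reduced rows gives x1 = 0, x2 = -2, x3 = 6, x4 = 0, x5 = -4.

x1 = 0, x2 = -2, x3 = 6, x4 = 0, x5 = -4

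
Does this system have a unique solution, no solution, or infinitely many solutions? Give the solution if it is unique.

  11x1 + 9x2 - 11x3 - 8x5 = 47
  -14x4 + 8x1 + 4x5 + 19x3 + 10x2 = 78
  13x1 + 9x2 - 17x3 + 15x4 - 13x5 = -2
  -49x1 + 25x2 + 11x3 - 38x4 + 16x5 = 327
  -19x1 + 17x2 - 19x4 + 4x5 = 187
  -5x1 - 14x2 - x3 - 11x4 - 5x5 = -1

Row-reduce the augmented matrix:
R1 ← R1 / (11).
R2 ← R2 − 8·R1.
R3 ← R3 − 13·R1.
R4 ← R4 + 49·R1.
R5 ← R5 + 19·R1.
R6 ← R6 + 5·R1.
R2 ← R2 / (38/11).
R1 ← R1 − 9/11·R2.
R3 ← R3 + 18/11·R2.
R4 ← R4 − 716/11·R2.
R5 ← R5 − 358/11·R2.
R6 ← R6 + 109/11·R2.
R3 ← R3 / (167/19).
R1 ← R1 + 281/38·R3.
R2 ← R2 − 297/38·R3.
R4 ← R4 + 10388/19·R3.
R5 ← R5 + 5194/19·R3.
R6 ← R6 − 2715/38·R3.
R4 ← R4 / (124638/167).
R1 ← R1 − 3459/334·R4.
R2 ← R2 + 3839/334·R4.
R3 ← R3 − 159/167·R4.
R5 ← R5 − 62319/167·R4.
R6 ← R6 + 39807/334·R4.
Swap R5 and R6.
R5 ← R5 / (-463523/41546).
R1 ← R1 + 9857/41546·R5.
R2 ← R2 + 9695/41546·R5.
R3 ← R3 − 6213/20773·R5.
R4 ← R4 + 3782/20773·R5.
R6 reduces to 0 = 0, so the extra equation is consistent.
Reading off the reduced rows gives x1 = -2, x2 = 5, x3 = 0, x4 = -4, x5 = -3.

x1 = -2, x2 = 5, x3 = 0, x4 = -4, x5 = -3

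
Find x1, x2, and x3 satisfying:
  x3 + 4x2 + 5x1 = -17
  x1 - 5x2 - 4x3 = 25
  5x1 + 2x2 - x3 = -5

x1 = -1, x2 = -2, x3 = -4

Row-reduce the augmented matrix:
R1 ← R1 / (5).
R2 ← R2 − 1·R1.
R3 ← R3 − 5·R1.
R2 ← R2 / (-29/5).
R1 ← R1 − 4/5·R2.
R3 ← R3 + 2·R2.
R3 ← R3 / (-16/29).
R1 ← R1 + 11/29·R3.
R2 ← R2 − 21/29·R3.
Reading off the reduced rows gives x1 = -1, x2 = -2, x3 = -4.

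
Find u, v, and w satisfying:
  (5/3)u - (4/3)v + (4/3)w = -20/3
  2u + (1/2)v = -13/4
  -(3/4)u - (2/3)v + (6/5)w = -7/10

u = -2, v = 3/2, w = -1

Row-reduce the augmented matrix:
R1 ← R1 / (5/3).
R2 ← R2 − 2·R1.
R3 ← R3 + 3/4·R1.
R2 ← R2 / (21/10).
R1 ← R1 + 4/5·R2.
R3 ← R3 + 19/15·R2.
R3 ← R3 / (263/315).
R1 ← R1 − 4/21·R3.
R2 ← R2 + 16/21·R3.
Reading off the reduced rows gives u = -2, v = 3/2, w = -1.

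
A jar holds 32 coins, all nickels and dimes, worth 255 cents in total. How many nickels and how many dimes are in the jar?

nickels: 13, dimes: 19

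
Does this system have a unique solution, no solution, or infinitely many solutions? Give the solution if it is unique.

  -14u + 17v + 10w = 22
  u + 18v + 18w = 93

infinitely many solutions

Row-reduce:
R1 ← R1 / (-14).
R2 ← R2 − 1·R1.
R2 ← R2 / (269/14).
R1 ← R1 + 17/14·R2.
Rank is 2 with 3 unknowns, leaving w free.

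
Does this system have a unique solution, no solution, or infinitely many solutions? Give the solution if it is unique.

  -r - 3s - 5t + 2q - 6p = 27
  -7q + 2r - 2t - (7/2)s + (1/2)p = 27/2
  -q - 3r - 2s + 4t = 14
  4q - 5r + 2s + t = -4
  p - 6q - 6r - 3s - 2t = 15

no solution

Row-reduce:
R1 ← R1 / (-6).
R2 ← R2 − 1/2·R1.
R5 ← R5 − 1·R1.
R2 ← R2 / (-41/6).
R1 ← R1 + 1/3·R2.
R3 ← R3 + 1·R2.
R4 ← R4 − 4·R2.
R5 ← R5 + 17/3·R2.
R3 ← R3 / (-269/82).
R1 ← R1 − 3/41·R3.
R2 ← R2 + 23/82·R3.
R4 ← R4 + 159/41·R3.
R5 ← R5 + 318/41·R3.
R4 ← R4 / (409/269).
R1 ← R1 − 175/269·R4.
R2 ← R2 − 181/269·R4.
R3 ← R3 − 119/269·R4.
R5 ← R5 − 818/269·R4.
Row 5 reduces to 0 = -4, a contradiction. The system is inconsistent.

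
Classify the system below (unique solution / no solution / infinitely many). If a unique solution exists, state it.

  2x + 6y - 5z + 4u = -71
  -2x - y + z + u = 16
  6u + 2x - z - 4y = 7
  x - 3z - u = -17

Row-reduce the augmented matrix:
R1 ← R1 / (2).
R2 ← R2 + 2·R1.
R3 ← R3 − 2·R1.
R4 ← R4 − 1·R1.
R2 ← R2 / (5).
R1 ← R1 − 3·R2.
R3 ← R3 + 10·R2.
R4 ← R4 + 3·R2.
R3 ← R3 / (-4).
R1 ← R1 + 1/10·R3.
R2 ← R2 + 4/5·R3.
R4 ← R4 + 29/10·R3.
R4 ← R4 / (-87/10).
R1 ← R1 + 13/10·R4.
R2 ← R2 + 7/5·R4.
R3 ← R3 + 3·R4.
Reading off the reduced rows gives x = -3, y = -6, z = 5, u = -1.

x = -3, y = -6, z = 5, u = -1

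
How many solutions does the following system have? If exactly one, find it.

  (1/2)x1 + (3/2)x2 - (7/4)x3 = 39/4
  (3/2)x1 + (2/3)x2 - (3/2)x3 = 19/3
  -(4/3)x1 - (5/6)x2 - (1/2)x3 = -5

x1 = 1, x2 = 5, x3 = -1

Row-reduce the augmented matrix:
R1 ← R1 / (1/2).
R2 ← R2 − 3/2·R1.
R3 ← R3 + 4/3·R1.
R2 ← R2 / (-23/6).
R1 ← R1 − 3·R2.
R3 ← R3 − 19/6·R2.
R3 ← R3 / (-571/276).
R1 ← R1 + 13/23·R3.
R2 ← R2 + 45/46·R3.
Reading off the reduced rows gives x1 = 1, x2 = 5, x3 = -1.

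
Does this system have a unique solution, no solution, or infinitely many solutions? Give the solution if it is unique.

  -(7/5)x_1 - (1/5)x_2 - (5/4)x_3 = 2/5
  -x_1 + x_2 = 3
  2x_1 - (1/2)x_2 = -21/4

x_1 = -5/2, x_2 = 1/2, x_3 = 12/5

Row-reduce the augmented matrix:
R1 ← R1 / (-7/5).
R2 ← R2 + 1·R1.
R3 ← R3 − 2·R1.
R2 ← R2 / (8/7).
R1 ← R1 − 1/7·R2.
R3 ← R3 + 11/14·R2.
R3 ← R3 / (-75/64).
R1 ← R1 − 25/32·R3.
R2 ← R2 − 25/32·R3.
Reading off the reduced rows gives x_1 = -5/2, x_2 = 1/2, x_3 = 12/5.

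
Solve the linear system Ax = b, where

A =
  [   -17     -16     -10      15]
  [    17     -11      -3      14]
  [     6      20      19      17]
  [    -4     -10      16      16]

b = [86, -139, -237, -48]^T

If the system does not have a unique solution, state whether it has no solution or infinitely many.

Row-reduce the augmented matrix:
R1 ← R1 / (-17).
R2 ← R2 − 17·R1.
R3 ← R3 − 6·R1.
R4 ← R4 + 4·R1.
R2 ← R2 / (-27).
R1 ← R1 − 16/17·R2.
R3 ← R3 − 244/17·R2.
R4 ← R4 + 106/17·R2.
R3 ← R3 / (3929/459).
R1 ← R1 − 62/459·R3.
R2 ← R2 − 13/27·R3.
R4 ← R4 − 9802/459·R3.
R4 ← R4 / (-346952/3929).
R1 ← R1 + 1833/3929·R4.
R2 ← R2 + 12554/3929·R4.
R3 ← R3 − 17309/3929·R4.
Reading off the reduced rows gives x_1 = -6, x_2 = -4, x_3 = -1, x_4 = -6.

x_1 = -6, x_2 = -4, x_3 = -1, x_4 = -6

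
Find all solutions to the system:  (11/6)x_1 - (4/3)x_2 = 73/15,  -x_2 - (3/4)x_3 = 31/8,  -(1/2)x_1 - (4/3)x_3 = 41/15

x_1 = 6/5, x_2 = -2, x_3 = -5/2

Row-reduce the augmented matrix:
R1 ← R1 / (11/6).
R3 ← R3 + 1/2·R1.
R2 ← R2 / (-1).
R1 ← R1 + 8/11·R2.
R3 ← R3 + 4/11·R2.
R3 ← R3 / (-35/33).
R1 ← R1 − 6/11·R3.
R2 ← R2 − 3/4·R3.
Reading off the reduced rows gives x_1 = 6/5, x_2 = -2, x_3 = -5/2.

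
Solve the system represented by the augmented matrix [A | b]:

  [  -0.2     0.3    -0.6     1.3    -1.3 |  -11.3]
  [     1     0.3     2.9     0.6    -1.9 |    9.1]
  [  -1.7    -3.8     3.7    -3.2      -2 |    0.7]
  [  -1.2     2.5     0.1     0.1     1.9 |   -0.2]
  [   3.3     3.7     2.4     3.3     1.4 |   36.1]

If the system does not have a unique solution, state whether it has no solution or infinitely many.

x_1 = 6, x_2 = -2, x_3 = 5, x_4 = 1, x_5 = 6

Row-reduce the augmented matrix:
R1 ← R1 / (-1/5).
R2 ← R2 − 1·R1.
R3 ← R3 + 17/10·R1.
R4 ← R4 + 6/5·R1.
R5 ← R5 − 33/10·R1.
R2 ← R2 / (9/5).
R1 ← R1 + 3/2·R2.
R3 ← R3 + 127/20·R2.
R4 ← R4 − 7/10·R2.
R5 ← R5 − 173/20·R2.
R3 ← R3 / (3041/360).
R1 ← R1 − 35/12·R3.
R2 ← R2 + 1/18·R3.
R4 ← R4 − 673/180·R3.
R5 ← R5 + 2527/360·R3.
R4 ← R4 / (-463453/30410).
R1 ← R1 + 13111/3041·R4.
R2 ← R2 − 12211/3041·R4.
R3 ← R3 − 3887/3041·R4.
R5 ← R5 + 12079/30410·R4.
R5 ← R5 / (2444249/926906).
R1 ← R1 − 167508/463453·R5.
R2 ← R2 − 470329/463453·R5.
R3 ← R3 + 271154/463453·R5.
R4 ← R4 + 671368/463453·R5.
Reading off the reduced rows gives x_1 = 6, x_2 = -2, x_3 = 5, x_4 = 1, x_5 = 6.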